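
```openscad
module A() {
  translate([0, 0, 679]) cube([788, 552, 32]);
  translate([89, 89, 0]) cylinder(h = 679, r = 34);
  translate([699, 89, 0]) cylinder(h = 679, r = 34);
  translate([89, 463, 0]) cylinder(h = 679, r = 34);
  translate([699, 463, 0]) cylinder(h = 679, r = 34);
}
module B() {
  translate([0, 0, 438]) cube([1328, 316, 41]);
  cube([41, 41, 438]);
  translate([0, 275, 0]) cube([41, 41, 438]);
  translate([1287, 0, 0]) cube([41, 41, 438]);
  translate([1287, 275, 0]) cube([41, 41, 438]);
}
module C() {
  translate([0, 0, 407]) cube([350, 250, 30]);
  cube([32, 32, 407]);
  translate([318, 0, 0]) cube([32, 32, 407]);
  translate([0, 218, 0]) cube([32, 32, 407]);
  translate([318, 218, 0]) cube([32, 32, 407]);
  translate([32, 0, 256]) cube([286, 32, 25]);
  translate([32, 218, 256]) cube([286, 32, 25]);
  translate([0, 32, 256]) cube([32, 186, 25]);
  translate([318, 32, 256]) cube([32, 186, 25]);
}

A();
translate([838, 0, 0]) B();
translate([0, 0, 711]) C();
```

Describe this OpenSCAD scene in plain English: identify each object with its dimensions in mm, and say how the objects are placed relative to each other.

A is a rectangular dining table. The top is 788×552×32 mm with its upper surface at z = 711 mm. It stands on four round legs of 68 mm diameter, each leg's bounding box inset 55 mm from the nearest pair of top edges, running from the floor to the underside of the top.

B is a bench: a 1328×316 mm seat slab, 41 mm thick, top at z = 479 mm, on four 41×41 mm square legs flush with the seat corners and standing on z = 0.

C is a four-legged stool. The seat is 350×250 mm, 30 mm thick, top at z = 437 mm. It stands on four square legs, each 32×32 mm in cross-section, from z = 0 to the seat underside, each flush with a corner of the seat. Four stretchers, 32 mm wide and 25 mm tall, connect adjacent legs with their undersides at z = 256 mm, each running between the inner faces of the legs it joins and aligned with the legs' outer faces on the other axis.

The bench is on the floor beside the table on its +x side. The stool is on top of the table.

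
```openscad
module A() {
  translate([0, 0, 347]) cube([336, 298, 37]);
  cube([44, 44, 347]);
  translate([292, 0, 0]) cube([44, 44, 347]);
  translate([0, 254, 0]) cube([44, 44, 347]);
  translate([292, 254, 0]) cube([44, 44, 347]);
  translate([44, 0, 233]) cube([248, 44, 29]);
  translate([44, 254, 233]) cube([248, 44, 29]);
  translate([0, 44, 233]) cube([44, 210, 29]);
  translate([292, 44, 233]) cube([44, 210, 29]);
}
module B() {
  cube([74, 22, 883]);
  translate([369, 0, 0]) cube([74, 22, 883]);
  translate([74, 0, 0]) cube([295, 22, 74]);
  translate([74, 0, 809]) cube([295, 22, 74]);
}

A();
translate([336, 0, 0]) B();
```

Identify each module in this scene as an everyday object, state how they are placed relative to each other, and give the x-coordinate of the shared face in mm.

A is a stool. B is a picture frame. The picture frame is against the stool's +x side, with their −y faces flush. The x-coordinate of the shared face is 336 mm.

The stool's +x face and the picture frame's −x face are both at x = 336 mm.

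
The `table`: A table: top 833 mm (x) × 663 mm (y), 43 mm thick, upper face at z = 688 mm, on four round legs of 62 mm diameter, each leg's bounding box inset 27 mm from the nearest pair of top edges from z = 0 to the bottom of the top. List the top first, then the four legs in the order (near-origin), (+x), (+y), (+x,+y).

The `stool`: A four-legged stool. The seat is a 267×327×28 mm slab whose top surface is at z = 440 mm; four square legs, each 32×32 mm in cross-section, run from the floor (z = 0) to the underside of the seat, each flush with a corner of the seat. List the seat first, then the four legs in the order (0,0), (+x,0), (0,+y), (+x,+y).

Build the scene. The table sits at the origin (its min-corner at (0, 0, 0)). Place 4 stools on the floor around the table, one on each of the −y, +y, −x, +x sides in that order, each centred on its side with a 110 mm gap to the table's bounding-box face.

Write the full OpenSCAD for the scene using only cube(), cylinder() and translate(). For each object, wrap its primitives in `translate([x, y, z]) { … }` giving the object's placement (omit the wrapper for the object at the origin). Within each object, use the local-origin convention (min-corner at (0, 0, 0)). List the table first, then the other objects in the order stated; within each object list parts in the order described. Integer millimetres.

translate([0, 0, 645]) cube([833, 663, 43]);
translate([58, 58, 0]) cylinder(h = 645, r = 31);
translate([775, 58, 0]) cylinder(h = 645, r = 31);
translate([58, 605, 0]) cylinder(h = 645, r = 31);
translate([775, 605, 0]) cylinder(h = 645, r = 31);
translate([283, -437, 0]) {
  translate([0, 0, 412]) cube([267, 327, 28]);
  cube([32, 32, 412]);
  translate([235, 0, 0]) cube([32, 32, 412]);
  translate([0, 295, 0]) cube([32, 32, 412]);
  translate([235, 295, 0]) cube([32, 32, 412]);
}
translate([283, 773, 0]) {
  translate([0, 0, 412]) cube([267, 327, 28]);
  cube([32, 32, 412]);
  translate([235, 0, 0]) cube([32, 32, 412]);
  translate([0, 295, 0]) cube([32, 32, 412]);
  translate([235, 295, 0]) cube([32, 32, 412]);
}
translate([-377, 168, 0]) {
  translate([0, 0, 412]) cube([267, 327, 28]);
  cube([32, 32, 412]);
  translate([235, 0, 0]) cube([32, 32, 412]);
  translate([0, 295, 0]) cube([32, 32, 412]);
  translate([235, 295, 0]) cube([32, 32, 412]);
}
translate([943, 168, 0]) {
  translate([0, 0, 412]) cube([267, 327, 28]);
  cube([32, 32, 412]);
  translate([235, 0, 0]) cube([32, 32, 412]);
  translate([0, 295, 0]) cube([32, 32, 412]);
  translate([235, 295, 0]) cube([32, 32, 412]);
}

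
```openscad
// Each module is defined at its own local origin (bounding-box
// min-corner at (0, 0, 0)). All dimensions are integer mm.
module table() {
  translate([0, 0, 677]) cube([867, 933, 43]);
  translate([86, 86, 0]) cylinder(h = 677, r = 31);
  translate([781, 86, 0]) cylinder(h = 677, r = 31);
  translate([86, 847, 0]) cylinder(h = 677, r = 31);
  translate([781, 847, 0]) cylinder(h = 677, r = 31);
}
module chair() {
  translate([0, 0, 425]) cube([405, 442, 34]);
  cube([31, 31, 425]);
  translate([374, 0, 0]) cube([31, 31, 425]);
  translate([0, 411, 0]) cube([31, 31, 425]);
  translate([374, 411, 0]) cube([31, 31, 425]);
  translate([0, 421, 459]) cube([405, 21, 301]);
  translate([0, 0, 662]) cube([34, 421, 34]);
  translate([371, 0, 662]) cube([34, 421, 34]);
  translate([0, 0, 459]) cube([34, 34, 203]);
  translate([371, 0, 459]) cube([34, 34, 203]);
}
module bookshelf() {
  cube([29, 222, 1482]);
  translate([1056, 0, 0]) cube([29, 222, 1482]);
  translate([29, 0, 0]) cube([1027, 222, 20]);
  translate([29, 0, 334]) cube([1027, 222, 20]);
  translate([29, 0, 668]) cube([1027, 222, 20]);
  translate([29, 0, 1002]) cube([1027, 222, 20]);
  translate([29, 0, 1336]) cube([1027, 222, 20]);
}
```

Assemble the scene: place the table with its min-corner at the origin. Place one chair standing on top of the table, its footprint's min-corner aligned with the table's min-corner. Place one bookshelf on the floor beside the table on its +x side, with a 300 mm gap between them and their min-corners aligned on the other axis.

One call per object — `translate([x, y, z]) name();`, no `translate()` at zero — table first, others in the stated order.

table();
translate([0, 0, 720]) chair();
translate([1167, 0, 0]) bookshelf();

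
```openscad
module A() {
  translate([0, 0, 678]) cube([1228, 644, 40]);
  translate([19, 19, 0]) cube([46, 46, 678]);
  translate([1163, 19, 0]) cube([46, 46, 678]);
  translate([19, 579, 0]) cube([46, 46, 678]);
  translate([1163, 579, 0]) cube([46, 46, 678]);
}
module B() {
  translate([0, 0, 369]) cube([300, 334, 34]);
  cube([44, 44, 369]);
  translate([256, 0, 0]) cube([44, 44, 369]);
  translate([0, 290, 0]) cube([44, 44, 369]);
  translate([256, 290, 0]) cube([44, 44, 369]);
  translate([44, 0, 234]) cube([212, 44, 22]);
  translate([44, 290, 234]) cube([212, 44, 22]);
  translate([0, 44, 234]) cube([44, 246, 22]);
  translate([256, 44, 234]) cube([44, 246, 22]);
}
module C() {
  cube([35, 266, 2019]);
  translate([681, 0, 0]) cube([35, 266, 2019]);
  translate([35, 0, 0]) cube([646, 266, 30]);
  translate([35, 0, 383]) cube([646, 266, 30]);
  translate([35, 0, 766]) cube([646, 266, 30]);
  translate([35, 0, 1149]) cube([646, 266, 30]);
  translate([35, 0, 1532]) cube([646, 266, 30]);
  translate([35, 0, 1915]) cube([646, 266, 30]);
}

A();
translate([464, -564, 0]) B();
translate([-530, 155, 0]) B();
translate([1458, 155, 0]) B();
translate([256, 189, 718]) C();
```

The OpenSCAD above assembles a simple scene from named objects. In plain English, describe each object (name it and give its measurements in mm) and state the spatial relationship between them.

A is a table: top 1228 mm (x) × 644 mm (y), 40 mm thick, upper face at z = 718 mm, on four 46×46 mm square legs, each inset 19 mm from the nearest pair of top edges, running from z = 0 to the bottom of the top.

B is a four-legged stool. The seat is a 300×334×34 mm slab whose top surface is at z = 403 mm; four square legs, each 44×44 mm in cross-section, run from the floor (z = 0) to the underside of the seat, each flush with a corner of the seat. Four stretchers, 44 mm wide and 22 mm tall, connect adjacent legs with their undersides at z = 234 mm, each running between the inner faces of the legs it joins and aligned with the legs' outer faces on the other axis.

C is a bookshelf 716 mm wide overall, 266 mm deep and 2019 mm tall. The two sides are 35 mm thick vertical panels. 6 horizontal shelves of 30 mm thickness span between the inner faces of the sides; the lowest shelf sits on the floor and shelves are stacked with a clear vertical gap of 353 mm between each pair.

Three stools sit around the table at the −y, −x, +x sides. The bookshelf is on top of the table, centred.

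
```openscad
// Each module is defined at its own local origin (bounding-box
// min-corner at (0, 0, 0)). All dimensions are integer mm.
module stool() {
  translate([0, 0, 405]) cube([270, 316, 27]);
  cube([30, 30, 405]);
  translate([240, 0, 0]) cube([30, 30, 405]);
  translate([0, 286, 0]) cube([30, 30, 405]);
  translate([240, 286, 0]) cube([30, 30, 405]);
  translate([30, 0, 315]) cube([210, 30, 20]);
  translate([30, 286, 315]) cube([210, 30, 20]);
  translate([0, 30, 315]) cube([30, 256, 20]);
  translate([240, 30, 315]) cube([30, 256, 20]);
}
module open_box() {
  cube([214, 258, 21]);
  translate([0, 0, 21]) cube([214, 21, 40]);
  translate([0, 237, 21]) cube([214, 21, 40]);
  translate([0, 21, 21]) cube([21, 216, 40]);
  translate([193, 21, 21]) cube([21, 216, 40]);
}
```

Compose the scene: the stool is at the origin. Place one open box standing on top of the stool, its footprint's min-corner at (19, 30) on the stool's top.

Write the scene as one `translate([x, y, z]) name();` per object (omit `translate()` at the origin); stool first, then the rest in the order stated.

stool();
translate([19, 30, 432]) open_box();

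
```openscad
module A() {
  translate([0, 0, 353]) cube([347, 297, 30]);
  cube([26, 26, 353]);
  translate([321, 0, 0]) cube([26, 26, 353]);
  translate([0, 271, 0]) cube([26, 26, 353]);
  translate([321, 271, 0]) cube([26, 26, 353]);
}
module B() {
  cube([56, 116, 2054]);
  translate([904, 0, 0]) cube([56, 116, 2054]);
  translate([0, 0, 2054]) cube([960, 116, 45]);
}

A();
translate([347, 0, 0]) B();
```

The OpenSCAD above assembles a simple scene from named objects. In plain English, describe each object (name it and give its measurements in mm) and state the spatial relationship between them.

A is a four-legged stool. The seat is 347×297 mm, 30 mm thick, top at z = 383 mm. It stands on four square legs, each 26×26 mm in cross-section, from z = 0 to the seat underside, each flush with a corner of the seat.

B is a door frame. The clear opening is 848 mm wide and 2054 mm high. Two 56 mm wide jambs, 116 mm deep, stand either side of the opening from the floor to the top of the opening. A 45 mm thick head sits across the top of both jambs, spanning the full outside width of the frame.

The door frame is against the stool's +x side, with their −y faces flush.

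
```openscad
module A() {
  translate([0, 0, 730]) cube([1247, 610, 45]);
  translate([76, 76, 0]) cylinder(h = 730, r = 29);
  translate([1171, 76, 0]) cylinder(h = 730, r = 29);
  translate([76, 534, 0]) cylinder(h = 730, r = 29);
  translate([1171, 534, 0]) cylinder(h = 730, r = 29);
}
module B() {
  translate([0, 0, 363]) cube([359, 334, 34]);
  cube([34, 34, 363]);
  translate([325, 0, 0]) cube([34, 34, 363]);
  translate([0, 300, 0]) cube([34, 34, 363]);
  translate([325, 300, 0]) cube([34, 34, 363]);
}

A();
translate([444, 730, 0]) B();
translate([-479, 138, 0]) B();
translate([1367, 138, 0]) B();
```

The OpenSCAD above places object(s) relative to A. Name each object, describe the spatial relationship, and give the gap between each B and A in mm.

Each stool's nearest face is 120 mm from the table's bounding box.

A is a table. B is a stool. Three stools sit around the table at the +y, −x, +x sides. The gap between each stool and the table is 120 mm.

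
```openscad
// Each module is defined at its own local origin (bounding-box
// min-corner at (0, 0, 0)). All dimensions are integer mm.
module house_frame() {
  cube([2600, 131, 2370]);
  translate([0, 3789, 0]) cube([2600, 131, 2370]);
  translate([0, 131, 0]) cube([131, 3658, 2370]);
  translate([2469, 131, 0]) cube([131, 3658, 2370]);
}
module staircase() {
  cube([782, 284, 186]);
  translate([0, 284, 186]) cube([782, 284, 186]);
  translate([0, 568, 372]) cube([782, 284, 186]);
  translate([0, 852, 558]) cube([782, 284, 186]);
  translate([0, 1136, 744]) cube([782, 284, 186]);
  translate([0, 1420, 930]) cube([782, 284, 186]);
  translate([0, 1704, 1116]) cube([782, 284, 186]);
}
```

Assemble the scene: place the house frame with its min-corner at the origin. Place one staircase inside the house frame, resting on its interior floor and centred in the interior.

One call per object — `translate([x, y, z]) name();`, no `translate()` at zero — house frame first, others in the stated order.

house_frame();
translate([909, 966, 0]) staircase();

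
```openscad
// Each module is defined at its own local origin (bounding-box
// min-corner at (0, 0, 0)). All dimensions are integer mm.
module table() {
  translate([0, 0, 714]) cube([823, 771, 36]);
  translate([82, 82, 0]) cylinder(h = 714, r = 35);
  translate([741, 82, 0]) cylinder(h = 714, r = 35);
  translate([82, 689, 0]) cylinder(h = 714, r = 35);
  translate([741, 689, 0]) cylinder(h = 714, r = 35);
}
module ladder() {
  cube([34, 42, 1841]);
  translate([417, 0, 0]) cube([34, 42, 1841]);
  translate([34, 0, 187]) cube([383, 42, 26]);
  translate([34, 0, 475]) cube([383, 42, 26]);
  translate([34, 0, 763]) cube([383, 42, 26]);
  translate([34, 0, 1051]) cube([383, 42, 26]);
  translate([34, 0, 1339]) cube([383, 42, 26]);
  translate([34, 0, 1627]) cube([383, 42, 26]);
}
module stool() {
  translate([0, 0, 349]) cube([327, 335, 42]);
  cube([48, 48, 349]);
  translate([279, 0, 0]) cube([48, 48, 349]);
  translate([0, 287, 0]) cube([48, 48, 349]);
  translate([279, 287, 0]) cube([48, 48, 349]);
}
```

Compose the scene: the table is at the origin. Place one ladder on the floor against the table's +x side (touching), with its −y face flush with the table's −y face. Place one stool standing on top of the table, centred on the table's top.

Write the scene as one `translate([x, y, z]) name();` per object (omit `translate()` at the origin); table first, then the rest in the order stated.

table();
translate([823, 0, 0]) ladder();
translate([248, 218, 750]) stool();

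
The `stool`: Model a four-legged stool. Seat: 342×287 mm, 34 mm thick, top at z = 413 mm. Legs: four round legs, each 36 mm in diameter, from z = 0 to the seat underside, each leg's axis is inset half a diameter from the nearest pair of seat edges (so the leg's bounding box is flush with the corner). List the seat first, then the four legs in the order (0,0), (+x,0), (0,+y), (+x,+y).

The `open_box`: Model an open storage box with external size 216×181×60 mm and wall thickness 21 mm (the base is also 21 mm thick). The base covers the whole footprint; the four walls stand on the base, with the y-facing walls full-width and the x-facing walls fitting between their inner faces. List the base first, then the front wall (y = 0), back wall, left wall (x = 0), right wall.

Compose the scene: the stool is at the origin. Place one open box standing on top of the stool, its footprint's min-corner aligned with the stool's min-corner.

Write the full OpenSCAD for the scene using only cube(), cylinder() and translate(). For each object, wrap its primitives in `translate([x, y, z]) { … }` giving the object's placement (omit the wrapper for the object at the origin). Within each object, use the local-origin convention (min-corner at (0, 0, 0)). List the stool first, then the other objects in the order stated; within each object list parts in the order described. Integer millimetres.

translate([0, 0, 379]) cube([342, 287, 34]);
translate([18, 18, 0]) cylinder(h = 379, r = 18);
translate([324, 18, 0]) cylinder(h = 379, r = 18);
translate([18, 269, 0]) cylinder(h = 379, r = 18);
translate([324, 269, 0]) cylinder(h = 379, r = 18);
translate([0, 0, 413]) {
  cube([216, 181, 21]);
  translate([0, 0, 21]) cube([216, 21, 39]);
  translate([0, 160, 21]) cube([216, 21, 39]);
  translate([0, 21, 21]) cube([21, 139, 39]);
  translate([195, 21, 21]) cube([21, 139, 39]);
}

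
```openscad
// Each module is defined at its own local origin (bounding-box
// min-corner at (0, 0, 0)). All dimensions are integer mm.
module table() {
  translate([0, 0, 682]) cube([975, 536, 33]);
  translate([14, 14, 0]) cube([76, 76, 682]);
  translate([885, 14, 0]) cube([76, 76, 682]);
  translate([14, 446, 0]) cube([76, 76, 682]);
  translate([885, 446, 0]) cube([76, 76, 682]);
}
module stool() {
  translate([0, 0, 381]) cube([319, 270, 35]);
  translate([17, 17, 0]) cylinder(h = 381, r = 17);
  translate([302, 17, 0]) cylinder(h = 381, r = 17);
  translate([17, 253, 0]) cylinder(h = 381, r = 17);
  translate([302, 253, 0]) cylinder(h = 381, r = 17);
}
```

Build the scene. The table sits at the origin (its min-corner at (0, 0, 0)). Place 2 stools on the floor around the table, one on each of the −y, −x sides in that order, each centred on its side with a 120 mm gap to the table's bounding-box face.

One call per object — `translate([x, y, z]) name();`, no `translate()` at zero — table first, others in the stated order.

table();
translate([328, -390, 0]) stool();
translate([-439, 133, 0]) stool();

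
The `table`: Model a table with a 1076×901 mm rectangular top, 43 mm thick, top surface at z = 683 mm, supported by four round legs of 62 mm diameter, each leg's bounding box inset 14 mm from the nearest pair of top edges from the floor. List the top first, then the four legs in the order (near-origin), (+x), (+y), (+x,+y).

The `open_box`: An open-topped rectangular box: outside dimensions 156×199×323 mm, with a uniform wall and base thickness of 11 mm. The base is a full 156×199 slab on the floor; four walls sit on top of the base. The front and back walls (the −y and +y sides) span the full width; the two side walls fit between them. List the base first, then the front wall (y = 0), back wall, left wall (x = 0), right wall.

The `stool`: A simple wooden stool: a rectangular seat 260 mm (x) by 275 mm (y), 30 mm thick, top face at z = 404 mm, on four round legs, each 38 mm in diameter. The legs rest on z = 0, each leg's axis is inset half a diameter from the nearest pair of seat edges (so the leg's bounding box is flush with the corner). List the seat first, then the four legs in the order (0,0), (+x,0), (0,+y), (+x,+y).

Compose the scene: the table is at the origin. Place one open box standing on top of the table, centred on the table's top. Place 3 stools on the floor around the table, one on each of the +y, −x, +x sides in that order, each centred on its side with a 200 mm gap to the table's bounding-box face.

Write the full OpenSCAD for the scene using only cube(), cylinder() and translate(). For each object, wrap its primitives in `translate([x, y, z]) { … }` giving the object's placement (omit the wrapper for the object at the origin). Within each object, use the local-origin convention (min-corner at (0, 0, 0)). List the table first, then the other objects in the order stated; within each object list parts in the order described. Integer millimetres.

translate([0, 0, 640]) cube([1076, 901, 43]);
translate([45, 45, 0]) cylinder(h = 640, r = 31);
translate([1031, 45, 0]) cylinder(h = 640, r = 31);
translate([45, 856, 0]) cylinder(h = 640, r = 31);
translate([1031, 856, 0]) cylinder(h = 640, r = 31);
translate([460, 351, 683]) {
  cube([156, 199, 11]);
  translate([0, 0, 11]) cube([156, 11, 312]);
  translate([0, 188, 11]) cube([156, 11, 312]);
  translate([0, 11, 11]) cube([11, 177, 312]);
  translate([145, 11, 11]) cube([11, 177, 312]);
}
translate([408, 1101, 0]) {
  translate([0, 0, 374]) cube([260, 275, 30]);
  translate([19, 19, 0]) cylinder(h = 374, r = 19);
  translate([241, 19, 0]) cylinder(h = 374, r = 19);
  translate([19, 256, 0]) cylinder(h = 374, r = 19);
  translate([241, 256, 0]) cylinder(h = 374, r = 19);
}
translate([-460, 313, 0]) {
  translate([0, 0, 374]) cube([260, 275, 30]);
  translate([19, 19, 0]) cylinder(h = 374, r = 19);
  translate([241, 19, 0]) cylinder(h = 374, r = 19);
  translate([19, 256, 0]) cylinder(h = 374, r = 19);
  translate([241, 256, 0]) cylinder(h = 374, r = 19);
}
translate([1276, 313, 0]) {
  translate([0, 0, 374]) cube([260, 275, 30]);
  translate([19, 19, 0]) cylinder(h = 374, r = 19);
  translate([241, 19, 0]) cylinder(h = 374, r = 19);
  translate([19, 256, 0]) cylinder(h = 374, r = 19);
  translate([241, 256, 0]) cylinder(h = 374, r = 19);
}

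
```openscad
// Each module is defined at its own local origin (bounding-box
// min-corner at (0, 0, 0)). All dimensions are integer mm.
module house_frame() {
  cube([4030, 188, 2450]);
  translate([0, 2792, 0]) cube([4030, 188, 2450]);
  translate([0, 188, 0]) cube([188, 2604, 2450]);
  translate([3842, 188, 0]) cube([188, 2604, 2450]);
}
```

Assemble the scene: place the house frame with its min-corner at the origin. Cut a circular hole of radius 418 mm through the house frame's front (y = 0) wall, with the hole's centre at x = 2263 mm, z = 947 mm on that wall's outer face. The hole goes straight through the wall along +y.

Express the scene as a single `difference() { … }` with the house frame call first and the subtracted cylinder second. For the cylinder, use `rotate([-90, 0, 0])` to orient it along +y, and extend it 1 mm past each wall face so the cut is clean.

difference() {
  house_frame();
  translate([2263, -1, 947]) rotate([-90, 0, 0]) cylinder(h = 190, r = 418);
}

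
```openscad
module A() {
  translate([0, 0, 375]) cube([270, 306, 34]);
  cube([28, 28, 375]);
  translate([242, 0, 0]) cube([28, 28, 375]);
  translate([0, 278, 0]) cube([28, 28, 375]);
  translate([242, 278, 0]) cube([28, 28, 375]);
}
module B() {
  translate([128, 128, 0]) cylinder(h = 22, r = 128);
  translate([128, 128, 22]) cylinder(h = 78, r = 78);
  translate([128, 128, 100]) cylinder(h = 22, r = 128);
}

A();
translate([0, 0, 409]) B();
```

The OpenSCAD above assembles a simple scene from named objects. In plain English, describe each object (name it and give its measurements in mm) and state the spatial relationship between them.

A is a four-legged stool. The seat is a 270×306×34 mm slab whose top surface is at z = 409 mm; four square legs, each 28×28 mm in cross-section, run from the floor (z = 0) to the underside of the seat, each flush with a corner of the seat.

B is a spool: two coaxial disc flanges of radius 128 mm and thickness 22 mm, joined by a core cylinder of radius 78 mm and height 78 mm. The lower flange rests on z = 0 and the three cylinders share a vertical axis.

The spool is on top of the stool.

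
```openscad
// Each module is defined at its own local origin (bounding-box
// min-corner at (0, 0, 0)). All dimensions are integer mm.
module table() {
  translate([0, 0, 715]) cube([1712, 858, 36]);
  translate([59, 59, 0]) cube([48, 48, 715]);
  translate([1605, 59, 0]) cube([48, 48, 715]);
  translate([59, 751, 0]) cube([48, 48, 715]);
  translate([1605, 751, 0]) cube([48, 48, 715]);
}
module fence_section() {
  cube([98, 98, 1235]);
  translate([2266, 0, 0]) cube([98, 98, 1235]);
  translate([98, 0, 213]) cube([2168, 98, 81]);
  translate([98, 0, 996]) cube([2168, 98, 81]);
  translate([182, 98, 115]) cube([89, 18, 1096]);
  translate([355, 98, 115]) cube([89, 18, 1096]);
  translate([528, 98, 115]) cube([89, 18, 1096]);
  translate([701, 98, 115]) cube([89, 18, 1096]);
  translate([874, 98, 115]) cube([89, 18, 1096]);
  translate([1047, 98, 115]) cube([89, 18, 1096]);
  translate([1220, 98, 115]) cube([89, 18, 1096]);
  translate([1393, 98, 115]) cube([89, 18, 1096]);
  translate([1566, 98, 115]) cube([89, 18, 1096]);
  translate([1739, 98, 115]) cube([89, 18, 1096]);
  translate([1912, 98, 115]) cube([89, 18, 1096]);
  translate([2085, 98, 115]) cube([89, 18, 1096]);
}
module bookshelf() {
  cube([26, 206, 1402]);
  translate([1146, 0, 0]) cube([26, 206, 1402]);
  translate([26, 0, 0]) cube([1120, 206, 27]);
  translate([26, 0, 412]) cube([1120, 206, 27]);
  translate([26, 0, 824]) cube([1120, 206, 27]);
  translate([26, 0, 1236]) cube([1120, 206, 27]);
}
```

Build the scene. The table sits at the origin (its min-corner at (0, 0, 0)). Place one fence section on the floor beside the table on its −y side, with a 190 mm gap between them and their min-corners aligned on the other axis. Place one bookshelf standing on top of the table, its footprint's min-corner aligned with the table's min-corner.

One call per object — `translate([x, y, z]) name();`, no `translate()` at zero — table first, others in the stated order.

table();
translate([0, -306, 0]) fence_section();
translate([0, 0, 751]) bookshelf();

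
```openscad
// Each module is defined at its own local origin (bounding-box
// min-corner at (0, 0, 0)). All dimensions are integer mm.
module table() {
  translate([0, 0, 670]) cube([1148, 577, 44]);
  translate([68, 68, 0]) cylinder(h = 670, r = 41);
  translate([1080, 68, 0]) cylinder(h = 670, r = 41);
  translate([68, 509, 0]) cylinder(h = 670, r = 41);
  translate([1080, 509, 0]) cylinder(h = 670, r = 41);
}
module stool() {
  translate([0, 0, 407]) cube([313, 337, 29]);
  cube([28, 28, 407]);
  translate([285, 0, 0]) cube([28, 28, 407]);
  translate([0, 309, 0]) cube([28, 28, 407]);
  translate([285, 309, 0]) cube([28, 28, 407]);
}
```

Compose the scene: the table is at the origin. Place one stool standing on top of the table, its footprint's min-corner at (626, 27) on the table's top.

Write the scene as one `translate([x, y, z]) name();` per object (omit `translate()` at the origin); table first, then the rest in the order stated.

table();
translate([626, 27, 714]) stool();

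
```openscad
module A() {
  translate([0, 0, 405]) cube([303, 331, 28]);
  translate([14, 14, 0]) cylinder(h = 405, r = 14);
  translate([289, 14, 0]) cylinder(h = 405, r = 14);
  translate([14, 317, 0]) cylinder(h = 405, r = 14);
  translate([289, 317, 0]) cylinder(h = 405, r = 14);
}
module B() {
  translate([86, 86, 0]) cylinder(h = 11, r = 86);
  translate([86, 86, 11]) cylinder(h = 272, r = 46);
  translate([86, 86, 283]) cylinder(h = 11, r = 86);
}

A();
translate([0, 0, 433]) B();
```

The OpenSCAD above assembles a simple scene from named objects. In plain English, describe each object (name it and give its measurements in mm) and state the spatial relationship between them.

A is a simple wooden stool: a rectangular seat 303 mm (x) by 331 mm (y), 28 mm thick, top face at z = 433 mm, on four round legs, each 28 mm in diameter. The legs rest on z = 0, each leg's axis is inset half a diameter from the nearest pair of seat edges (so the leg's bounding box is flush with the corner).

B is a spool: two coaxial disc flanges of radius 86 mm and thickness 11 mm, joined by a core cylinder of radius 46 mm and height 272 mm. The lower flange rests on z = 0 and the three cylinders share a vertical axis.

The spool is on top of the stool.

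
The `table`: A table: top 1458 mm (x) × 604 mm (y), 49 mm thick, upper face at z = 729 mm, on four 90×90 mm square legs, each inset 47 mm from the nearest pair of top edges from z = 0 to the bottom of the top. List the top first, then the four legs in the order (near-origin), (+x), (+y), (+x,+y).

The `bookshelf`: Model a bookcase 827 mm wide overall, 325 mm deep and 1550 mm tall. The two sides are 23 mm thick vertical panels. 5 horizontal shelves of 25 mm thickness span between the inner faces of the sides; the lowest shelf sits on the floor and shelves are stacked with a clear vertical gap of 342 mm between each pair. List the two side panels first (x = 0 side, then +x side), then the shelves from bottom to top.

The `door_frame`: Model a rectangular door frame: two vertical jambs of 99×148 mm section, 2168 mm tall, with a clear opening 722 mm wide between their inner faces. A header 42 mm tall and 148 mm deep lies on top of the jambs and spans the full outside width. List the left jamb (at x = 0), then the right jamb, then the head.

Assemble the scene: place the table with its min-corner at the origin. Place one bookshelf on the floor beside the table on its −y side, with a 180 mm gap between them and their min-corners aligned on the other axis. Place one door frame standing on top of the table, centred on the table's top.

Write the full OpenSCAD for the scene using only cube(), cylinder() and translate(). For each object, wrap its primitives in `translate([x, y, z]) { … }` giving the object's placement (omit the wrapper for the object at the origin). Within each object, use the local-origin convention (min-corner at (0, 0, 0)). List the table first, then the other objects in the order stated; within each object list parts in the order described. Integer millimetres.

translate([0, 0, 680]) cube([1458, 604, 49]);
translate([47, 47, 0]) cube([90, 90, 680]);
translate([1321, 47, 0]) cube([90, 90, 680]);
translate([47, 467, 0]) cube([90, 90, 680]);
translate([1321, 467, 0]) cube([90, 90, 680]);
translate([0, -505, 0]) {
  cube([23, 325, 1550]);
  translate([804, 0, 0]) cube([23, 325, 1550]);
  translate([23, 0, 0]) cube([781, 325, 25]);
  translate([23, 0, 367]) cube([781, 325, 25]);
  translate([23, 0, 734]) cube([781, 325, 25]);
  translate([23, 0, 1101]) cube([781, 325, 25]);
  translate([23, 0, 1468]) cube([781, 325, 25]);
}
translate([269, 228, 729]) {
  cube([99, 148, 2168]);
  translate([821, 0, 0]) cube([99, 148, 2168]);
  translate([0, 0, 2168]) cube([920, 148, 42]);
}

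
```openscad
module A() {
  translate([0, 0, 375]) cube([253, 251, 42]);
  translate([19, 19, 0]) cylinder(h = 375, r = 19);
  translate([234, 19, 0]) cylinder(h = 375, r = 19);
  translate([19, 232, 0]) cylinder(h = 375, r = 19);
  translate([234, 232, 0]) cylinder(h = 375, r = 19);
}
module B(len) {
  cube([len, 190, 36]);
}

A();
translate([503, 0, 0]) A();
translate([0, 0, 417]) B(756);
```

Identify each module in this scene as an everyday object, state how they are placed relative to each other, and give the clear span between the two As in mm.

A is a stool. B is a beam. A beam spans the tops of two stools. The clear span between the two stools is 250 mm.

Second stool starts at x = 503; first ends at x = 253; clear span = 503 − 253 = 250 mm.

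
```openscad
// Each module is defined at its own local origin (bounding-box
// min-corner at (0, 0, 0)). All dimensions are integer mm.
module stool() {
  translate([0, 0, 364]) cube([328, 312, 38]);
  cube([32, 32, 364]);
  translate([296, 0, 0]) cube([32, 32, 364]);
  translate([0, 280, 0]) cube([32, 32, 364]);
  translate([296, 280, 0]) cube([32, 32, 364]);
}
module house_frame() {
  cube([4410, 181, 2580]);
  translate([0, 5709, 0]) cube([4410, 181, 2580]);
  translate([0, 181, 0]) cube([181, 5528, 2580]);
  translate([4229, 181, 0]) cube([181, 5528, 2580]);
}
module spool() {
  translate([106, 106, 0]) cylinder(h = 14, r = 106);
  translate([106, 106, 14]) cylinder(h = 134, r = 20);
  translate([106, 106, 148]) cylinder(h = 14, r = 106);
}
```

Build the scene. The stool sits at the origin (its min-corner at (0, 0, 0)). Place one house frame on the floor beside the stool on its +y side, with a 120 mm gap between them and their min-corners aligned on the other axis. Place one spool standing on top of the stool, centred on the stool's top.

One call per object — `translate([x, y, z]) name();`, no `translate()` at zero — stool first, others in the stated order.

stool();
translate([0, 432, 0]) house_frame();
translate([58, 50, 402]) spool();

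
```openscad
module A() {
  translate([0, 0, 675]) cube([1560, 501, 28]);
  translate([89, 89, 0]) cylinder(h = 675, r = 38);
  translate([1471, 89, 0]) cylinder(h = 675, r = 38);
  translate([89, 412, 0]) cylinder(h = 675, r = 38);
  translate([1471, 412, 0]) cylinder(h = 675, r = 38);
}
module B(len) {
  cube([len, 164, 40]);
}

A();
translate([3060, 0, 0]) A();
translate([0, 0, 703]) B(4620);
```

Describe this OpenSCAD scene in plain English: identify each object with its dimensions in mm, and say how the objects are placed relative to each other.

A is a rectangular dining table. The top is 1560×501×28 mm with its upper surface at z = 703 mm. It stands on four round legs of 76 mm diameter, each leg's bounding box inset 51 mm from the nearest pair of top edges, running from the floor to the underside of the top.

B is a rectangular beam 4620 mm long (x), 164 mm deep (y), 40 mm thick (z).

The beam spans the tops of two tables placed 1500 mm apart, resting at z = 703 mm.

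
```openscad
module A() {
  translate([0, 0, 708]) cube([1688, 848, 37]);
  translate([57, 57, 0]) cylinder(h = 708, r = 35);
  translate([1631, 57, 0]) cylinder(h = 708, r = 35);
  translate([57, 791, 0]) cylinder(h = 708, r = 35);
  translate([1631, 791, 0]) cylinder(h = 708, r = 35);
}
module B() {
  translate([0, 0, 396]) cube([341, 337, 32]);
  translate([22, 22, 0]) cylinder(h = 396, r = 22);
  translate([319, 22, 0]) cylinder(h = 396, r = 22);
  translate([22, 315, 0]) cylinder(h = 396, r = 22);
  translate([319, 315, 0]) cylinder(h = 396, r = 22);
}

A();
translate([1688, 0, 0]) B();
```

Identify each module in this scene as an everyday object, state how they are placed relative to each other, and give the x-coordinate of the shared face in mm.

The table's +x face and the stool's −x face are both at x = 1688 mm.

A is a table. B is a stool. The stool is against the table's +x side, with their −y faces flush. The x-coordinate of the shared face is 1688 mm.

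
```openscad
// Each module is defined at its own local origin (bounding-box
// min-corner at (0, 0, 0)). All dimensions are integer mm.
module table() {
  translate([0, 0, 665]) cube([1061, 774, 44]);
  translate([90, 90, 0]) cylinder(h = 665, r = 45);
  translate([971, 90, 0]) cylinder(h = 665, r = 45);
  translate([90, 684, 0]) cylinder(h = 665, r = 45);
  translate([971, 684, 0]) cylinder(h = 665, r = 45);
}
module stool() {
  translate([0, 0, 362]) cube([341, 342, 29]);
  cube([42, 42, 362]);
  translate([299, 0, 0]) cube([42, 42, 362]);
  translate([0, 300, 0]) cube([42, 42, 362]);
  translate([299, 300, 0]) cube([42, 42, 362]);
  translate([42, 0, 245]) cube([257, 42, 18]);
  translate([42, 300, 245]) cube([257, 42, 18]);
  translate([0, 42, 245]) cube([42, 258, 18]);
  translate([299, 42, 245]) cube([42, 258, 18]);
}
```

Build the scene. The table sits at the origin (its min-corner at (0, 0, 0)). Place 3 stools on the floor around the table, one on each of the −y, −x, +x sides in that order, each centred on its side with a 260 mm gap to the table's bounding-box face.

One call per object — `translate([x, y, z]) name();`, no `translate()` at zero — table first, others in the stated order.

table();
translate([360, -602, 0]) stool();
translate([-601, 216, 0]) stool();
translate([1321, 216, 0]) stool();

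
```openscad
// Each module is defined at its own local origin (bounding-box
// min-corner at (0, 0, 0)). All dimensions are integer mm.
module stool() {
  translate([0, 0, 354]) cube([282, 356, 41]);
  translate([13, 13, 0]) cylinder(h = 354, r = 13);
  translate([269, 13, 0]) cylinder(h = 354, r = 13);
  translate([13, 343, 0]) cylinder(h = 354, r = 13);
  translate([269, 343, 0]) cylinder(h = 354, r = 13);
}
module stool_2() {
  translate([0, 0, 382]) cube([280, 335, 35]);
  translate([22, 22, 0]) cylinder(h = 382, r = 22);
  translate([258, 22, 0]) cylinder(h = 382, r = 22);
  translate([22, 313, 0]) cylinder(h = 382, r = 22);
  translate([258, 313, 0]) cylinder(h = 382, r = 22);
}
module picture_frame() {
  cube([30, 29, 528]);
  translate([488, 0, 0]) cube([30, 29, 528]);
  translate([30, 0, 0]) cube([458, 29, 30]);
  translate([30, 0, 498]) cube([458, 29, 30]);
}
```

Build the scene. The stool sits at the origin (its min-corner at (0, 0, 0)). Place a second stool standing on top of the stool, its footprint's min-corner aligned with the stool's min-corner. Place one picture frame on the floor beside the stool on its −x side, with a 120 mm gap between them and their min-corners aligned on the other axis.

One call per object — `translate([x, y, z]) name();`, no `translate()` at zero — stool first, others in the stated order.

stool();
translate([0, 0, 395]) stool_2();
translate([-638, 0, 0]) picture_frame();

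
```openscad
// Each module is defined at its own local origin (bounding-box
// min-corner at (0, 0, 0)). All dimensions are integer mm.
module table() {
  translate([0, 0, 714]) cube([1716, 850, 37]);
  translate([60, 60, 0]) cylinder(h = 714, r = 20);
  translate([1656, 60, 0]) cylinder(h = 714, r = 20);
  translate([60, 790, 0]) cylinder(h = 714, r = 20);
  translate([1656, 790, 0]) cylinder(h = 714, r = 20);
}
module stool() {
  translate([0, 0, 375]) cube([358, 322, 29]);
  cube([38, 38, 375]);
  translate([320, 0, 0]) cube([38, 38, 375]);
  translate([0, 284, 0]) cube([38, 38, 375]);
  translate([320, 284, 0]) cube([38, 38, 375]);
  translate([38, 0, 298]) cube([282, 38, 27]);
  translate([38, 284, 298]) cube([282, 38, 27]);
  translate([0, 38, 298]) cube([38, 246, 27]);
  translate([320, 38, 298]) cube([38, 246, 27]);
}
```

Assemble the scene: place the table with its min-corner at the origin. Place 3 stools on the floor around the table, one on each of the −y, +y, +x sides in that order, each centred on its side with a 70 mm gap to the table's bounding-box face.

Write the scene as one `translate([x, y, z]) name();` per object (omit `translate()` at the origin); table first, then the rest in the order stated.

table();
translate([679, -392, 0]) stool();
translate([679, 920, 0]) stool();
translate([1786, 264, 0]) stool();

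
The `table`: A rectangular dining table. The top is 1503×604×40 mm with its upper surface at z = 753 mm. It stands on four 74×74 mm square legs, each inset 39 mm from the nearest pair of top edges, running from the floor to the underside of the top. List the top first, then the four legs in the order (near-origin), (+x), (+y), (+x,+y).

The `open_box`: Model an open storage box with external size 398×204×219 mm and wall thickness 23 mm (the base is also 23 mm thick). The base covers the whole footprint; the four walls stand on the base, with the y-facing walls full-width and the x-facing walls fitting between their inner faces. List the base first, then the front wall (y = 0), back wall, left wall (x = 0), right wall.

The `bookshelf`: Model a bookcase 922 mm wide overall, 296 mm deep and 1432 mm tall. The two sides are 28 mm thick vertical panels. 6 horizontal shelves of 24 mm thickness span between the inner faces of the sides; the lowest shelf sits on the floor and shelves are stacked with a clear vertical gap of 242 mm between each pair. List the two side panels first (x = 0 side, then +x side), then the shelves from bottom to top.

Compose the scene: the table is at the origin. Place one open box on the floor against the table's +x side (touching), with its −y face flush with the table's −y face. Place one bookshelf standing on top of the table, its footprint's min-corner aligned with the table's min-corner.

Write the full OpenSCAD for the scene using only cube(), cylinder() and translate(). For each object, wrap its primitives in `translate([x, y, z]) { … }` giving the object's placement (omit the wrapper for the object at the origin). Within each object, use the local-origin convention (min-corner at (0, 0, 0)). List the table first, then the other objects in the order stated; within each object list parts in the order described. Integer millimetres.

translate([0, 0, 713]) cube([1503, 604, 40]);
translate([39, 39, 0]) cube([74, 74, 713]);
translate([1390, 39, 0]) cube([74, 74, 713]);
translate([39, 491, 0]) cube([74, 74, 713]);
translate([1390, 491, 0]) cube([74, 74, 713]);
translate([1503, 0, 0]) {
  cube([398, 204, 23]);
  translate([0, 0, 23]) cube([398, 23, 196]);
  translate([0, 181, 23]) cube([398, 23, 196]);
  translate([0, 23, 23]) cube([23, 158, 196]);
  translate([375, 23, 23]) cube([23, 158, 196]);
}
translate([0, 0, 753]) {
  cube([28, 296, 1432]);
  translate([894, 0, 0]) cube([28, 296, 1432]);
  translate([28, 0, 0]) cube([866, 296, 24]);
  translate([28, 0, 266]) cube([866, 296, 24]);
  translate([28, 0, 532]) cube([866, 296, 24]);
  translate([28, 0, 798]) cube([866, 296, 24]);
  translate([28, 0, 1064]) cube([866, 296, 24]);
  translate([28, 0, 1330]) cube([866, 296, 24]);
}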